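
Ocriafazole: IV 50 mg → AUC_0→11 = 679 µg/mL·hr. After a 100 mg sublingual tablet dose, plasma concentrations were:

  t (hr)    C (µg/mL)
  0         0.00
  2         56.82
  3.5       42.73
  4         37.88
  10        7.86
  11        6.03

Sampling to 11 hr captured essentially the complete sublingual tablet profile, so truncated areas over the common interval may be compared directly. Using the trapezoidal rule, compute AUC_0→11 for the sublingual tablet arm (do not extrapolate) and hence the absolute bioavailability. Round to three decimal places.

Trapezoidal AUC_0→11 (sublingual tablet):
  [0→2]: (0.00+56.82)/2 × 2 = 56.82
  [2→3.5]: (56.82+42.73)/2 × 1.5 = 74.6625
  [3.5→4]: (42.73+37.88)/2 × 0.5 = 20.1525
  [4→10]: (37.88+7.86)/2 × 6 = 137.22
  [10→11]: (7.86+6.03)/2 × 1 = 6.945
  Sum = 295.8 µg/mL·hr
F = (AUC_ev/D_ev)/(AUC_iv/D_iv) = (295.8/100)/(679/50) = 2.958/13.58 = 0.2178

F = 0.218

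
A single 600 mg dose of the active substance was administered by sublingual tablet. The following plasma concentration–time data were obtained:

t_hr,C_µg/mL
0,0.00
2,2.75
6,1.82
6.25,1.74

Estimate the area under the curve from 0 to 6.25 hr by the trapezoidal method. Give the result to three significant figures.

AUC = 12.3 µg/mL·hr

Trapezoidal AUC_0→6.25:
  [0→2]: (0.00+2.75)/2 × 2 = 2.75
  [2→6]: (2.75+1.82)/2 × 4 = 9.14
  [6→6.25]: (1.82+1.74)/2 × 0.25 = 0.445
  Sum = 12.335 µg/mL·hr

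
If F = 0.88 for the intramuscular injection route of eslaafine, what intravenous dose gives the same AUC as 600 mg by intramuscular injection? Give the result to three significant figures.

Systemic exposure from an extravascular dose = F × D_ev, so the equivalent IV dose is F × D_ev.
D_iv = F × D_ev = 0.88 × 600 = 528 mg

D_iv = 528 mg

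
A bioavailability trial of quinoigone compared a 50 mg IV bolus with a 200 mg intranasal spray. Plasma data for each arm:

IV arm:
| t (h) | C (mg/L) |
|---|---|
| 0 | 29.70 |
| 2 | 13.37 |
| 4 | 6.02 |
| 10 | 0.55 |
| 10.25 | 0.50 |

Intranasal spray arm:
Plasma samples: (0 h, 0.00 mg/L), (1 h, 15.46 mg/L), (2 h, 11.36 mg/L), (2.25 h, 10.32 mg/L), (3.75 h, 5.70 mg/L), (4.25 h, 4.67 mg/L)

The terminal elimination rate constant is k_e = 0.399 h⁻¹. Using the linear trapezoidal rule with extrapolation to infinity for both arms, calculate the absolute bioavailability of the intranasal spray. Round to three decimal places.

Trapezoidal AUC_0→10.25 (IV):
  [0→2]: (29.70+13.37)/2 × 2 = 43.07
  [2→4]: (13.37+6.02)/2 × 2 = 19.39
  [4→10]: (6.02+0.55)/2 × 6 = 19.71
  [10→10.25]: (0.55+0.50)/2 × 0.25 = 0.13125
  Sum = 82.30125 mg/L·h
IV tail: 0.50/0.399 = 1.253; AUC_iv,0→∞ = 82.30125 + 1.253 = 83.55425 mg/L·h
Trapezoidal AUC_0→4.25 (intranasal spray):
  [0→1]: (0.00+15.46)/2 × 1 = 7.73
  [1→2]: (15.46+11.36)/2 × 1 = 13.41
  [2→2.25]: (11.36+10.32)/2 × 0.25 = 2.71
  [2.25→3.75]: (10.32+5.70)/2 × 1.5 = 12.015
  [3.75→4.25]: (5.70+4.67)/2 × 0.5 = 2.5925
  Sum = 38.4575 mg/L·h
intranasal spray tail: 4.67/0.399 = 11.704; AUC_ev,0→∞ = 38.4575 + 11.704 = 50.1615 mg/L·h
F = (AUC_ev/D_ev)/(AUC_iv/D_iv) = (50.1615/200)/(83.55425/50) = 0.2508075/1.671085 = 0.1501

F = 0.150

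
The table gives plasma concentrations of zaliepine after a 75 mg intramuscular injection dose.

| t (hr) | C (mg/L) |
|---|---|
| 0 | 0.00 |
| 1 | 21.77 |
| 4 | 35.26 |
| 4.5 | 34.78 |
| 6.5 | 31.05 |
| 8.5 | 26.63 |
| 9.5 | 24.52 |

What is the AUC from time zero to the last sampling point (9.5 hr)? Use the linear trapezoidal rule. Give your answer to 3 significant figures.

AUC = 263 mg/L·hr

Trapezoidal AUC_0→9.5:
  [0→1]: (0.00+21.77)/2 × 1 = 10.885
  [1→4]: (21.77+35.26)/2 × 3 = 85.545
  [4→4.5]: (35.26+34.78)/2 × 0.5 = 17.51
  [4.5→6.5]: (34.78+31.05)/2 × 2 = 65.83
  [6.5→8.5]: (31.05+26.63)/2 × 2 = 57.68
  [8.5→9.5]: (26.63+24.52)/2 × 1 = 25.575
  Sum = 263.025 mg/L·hr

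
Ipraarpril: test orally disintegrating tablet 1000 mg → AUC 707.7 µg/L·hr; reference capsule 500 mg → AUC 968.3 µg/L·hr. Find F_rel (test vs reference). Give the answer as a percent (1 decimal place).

F_rel = 36.5%

F_rel = (AUC_test/D_test) / (AUC_ref/D_ref)
      = (707.7/1000) / (968.3/500)
      = 0.7077 / 1.9366 = 0.3654 = 36.54%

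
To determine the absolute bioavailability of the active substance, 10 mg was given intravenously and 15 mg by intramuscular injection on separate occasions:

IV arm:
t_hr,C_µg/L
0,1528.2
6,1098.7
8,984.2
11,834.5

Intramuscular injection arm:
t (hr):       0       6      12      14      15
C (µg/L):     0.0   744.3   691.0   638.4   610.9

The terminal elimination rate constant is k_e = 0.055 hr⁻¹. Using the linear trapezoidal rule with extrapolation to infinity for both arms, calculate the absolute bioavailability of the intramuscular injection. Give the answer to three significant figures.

Trapezoidal AUC_0→11 (IV):
  [0→6]: (1528.2+1098.7)/2 × 6 = 7880.7
  [6→8]: (1098.7+984.2)/2 × 2 = 2082.9
  [8→11]: (984.2+834.5)/2 × 3 = 2728.05
  Sum = 12691.65 µg/L·hr
IV tail: 834.5/0.055 = 15172.727; AUC_iv,0→∞ = 12691.65 + 15172.727 = 27864.377 µg/L·hr
Trapezoidal AUC_0→15 (intramuscular injection):
  [0→6]: (0.0+744.3)/2 × 6 = 2232.9
  [6→12]: (744.3+691.0)/2 × 6 = 4305.9
  [12→14]: (691.0+638.4)/2 × 2 = 1329.4
  [14→15]: (638.4+610.9)/2 × 1 = 624.65
  Sum = 8492.85 µg/L·hr
intramuscular injection tail: 610.9/0.055 = 11107.273; AUC_ev,0→∞ = 8492.85 + 11107.273 = 19600.123 µg/L·hr
F = (AUC_ev/D_ev)/(AUC_iv/D_iv) = (19600.123/15)/(27864.377/10) = 1306.67/2786.4377 = 0.4689

F = 0.469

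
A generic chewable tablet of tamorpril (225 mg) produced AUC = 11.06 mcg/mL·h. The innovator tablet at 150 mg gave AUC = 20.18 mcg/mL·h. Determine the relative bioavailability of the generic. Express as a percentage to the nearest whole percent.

F_rel = 37%

F_rel = (AUC_test/D_test) / (AUC_ref/D_ref)
      = (11.06/225) / (20.18/150)
      = 0.0491556 / 0.134533 = 0.3654 = 36.54%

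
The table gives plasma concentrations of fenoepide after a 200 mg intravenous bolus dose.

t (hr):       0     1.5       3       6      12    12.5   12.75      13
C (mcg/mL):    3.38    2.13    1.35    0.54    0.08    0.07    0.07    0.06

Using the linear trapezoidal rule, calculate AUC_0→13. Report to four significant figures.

AUC = 11.51 mcg/mL·hr

Trapezoidal AUC_0→13:
  [0→1.5]: (3.38+2.13)/2 × 1.5 = 4.1325
  [1.5→3]: (2.13+1.35)/2 × 1.5 = 2.61
  [3→6]: (1.35+0.54)/2 × 3 = 2.835
  [6→12]: (0.54+0.08)/2 × 6 = 1.86
  [12→12.5]: (0.08+0.07)/2 × 0.5 = 0.0375
  [12.5→12.75]: (0.07+0.07)/2 × 0.25 = 0.0175
  [12.75→13]: (0.07+0.06)/2 × 0.25 = 0.01625
  Sum = 11.50875 mcg/mL·hr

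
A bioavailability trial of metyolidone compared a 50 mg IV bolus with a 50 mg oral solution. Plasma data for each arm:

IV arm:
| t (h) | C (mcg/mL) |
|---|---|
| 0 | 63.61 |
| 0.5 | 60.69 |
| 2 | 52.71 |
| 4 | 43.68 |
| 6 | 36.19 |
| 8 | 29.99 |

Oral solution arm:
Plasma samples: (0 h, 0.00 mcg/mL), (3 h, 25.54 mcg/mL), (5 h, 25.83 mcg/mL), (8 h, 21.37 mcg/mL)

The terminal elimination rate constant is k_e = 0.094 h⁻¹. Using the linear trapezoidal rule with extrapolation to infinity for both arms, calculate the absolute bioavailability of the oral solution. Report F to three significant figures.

Trapezoidal AUC_0→8 (IV):
  [0→0.5]: (63.61+60.69)/2 × 0.5 = 31.075
  [0.5→2]: (60.69+52.71)/2 × 1.5 = 85.05
  [2→4]: (52.71+43.68)/2 × 2 = 96.39
  [4→6]: (43.68+36.19)/2 × 2 = 79.87
  [6→8]: (36.19+29.99)/2 × 2 = 66.18
  Sum = 358.565 mcg/mL·h
IV tail: 29.99/0.094 = 319.043; AUC_iv,0→∞ = 358.565 + 319.043 = 677.608 mcg/mL·h
Trapezoidal AUC_0→8 (oral solution):
  [0→3]: (0.00+25.54)/2 × 3 = 38.31
  [3→5]: (25.54+25.83)/2 × 2 = 51.37
  [5→8]: (25.83+21.37)/2 × 3 = 70.8
  Sum = 160.48 mcg/mL·h
oral solution tail: 21.37/0.094 = 227.340; AUC_ev,0→∞ = 160.48 + 227.340 = 387.82 mcg/mL·h
F = (AUC_ev/D_ev)/(AUC_iv/D_iv) = (387.82/50)/(677.608/50) = 7.7564/13.55216 = 0.5723

F = 0.572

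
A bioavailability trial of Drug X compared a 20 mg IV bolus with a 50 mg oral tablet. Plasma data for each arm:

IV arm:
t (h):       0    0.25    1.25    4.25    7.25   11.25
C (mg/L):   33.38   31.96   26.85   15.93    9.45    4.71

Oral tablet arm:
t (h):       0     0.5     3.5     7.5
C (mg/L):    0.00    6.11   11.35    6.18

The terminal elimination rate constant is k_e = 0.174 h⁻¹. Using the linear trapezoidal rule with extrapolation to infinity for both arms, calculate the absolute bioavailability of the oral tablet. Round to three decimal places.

Trapezoidal AUC_0→11.25 (IV):
  [0→0.25]: (33.38+31.96)/2 × 0.25 = 8.1675
  [0.25→1.25]: (31.96+26.85)/2 × 1 = 29.405
  [1.25→4.25]: (26.85+15.93)/2 × 3 = 64.17
  [4.25→7.25]: (15.93+9.45)/2 × 3 = 38.07
  [7.25→11.25]: (9.45+4.71)/2 × 4 = 28.32
  Sum = 168.1325 mg/L·h
IV tail: 4.71/0.174 = 27.069; AUC_iv,0→∞ = 168.1325 + 27.069 = 195.2015 mg/L·h
Trapezoidal AUC_0→7.5 (oral tablet):
  [0→0.5]: (0.00+6.11)/2 × 0.5 = 1.5275
  [0.5→3.5]: (6.11+11.35)/2 × 3 = 26.19
  [3.5→7.5]: (11.35+6.18)/2 × 4 = 35.06
  Sum = 62.7775 mg/L·h
oral tablet tail: 6.18/0.174 = 35.517; AUC_ev,0→∞ = 62.7775 + 35.517 = 98.2945 mg/L·h
F = (AUC_ev/D_ev)/(AUC_iv/D_iv) = (98.2945/50)/(195.2015/20) = 1.96589/9.760075 = 0.2014

F = 0.201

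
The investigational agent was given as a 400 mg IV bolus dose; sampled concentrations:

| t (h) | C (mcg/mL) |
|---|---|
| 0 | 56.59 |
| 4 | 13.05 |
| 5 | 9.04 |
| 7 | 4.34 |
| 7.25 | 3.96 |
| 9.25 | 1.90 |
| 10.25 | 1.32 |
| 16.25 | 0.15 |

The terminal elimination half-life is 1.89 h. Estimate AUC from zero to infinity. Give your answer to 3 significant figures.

Trapezoidal AUC_0→16.25:
  [0→4]: (56.59+13.05)/2 × 4 = 139.28
  [4→5]: (13.05+9.04)/2 × 1 = 11.045
  [5→7]: (9.04+4.34)/2 × 2 = 13.38
  [7→7.25]: (4.34+3.96)/2 × 0.25 = 1.0375
  [7.25→9.25]: (3.96+1.90)/2 × 2 = 5.86
  [9.25→10.25]: (1.90+1.32)/2 × 1 = 1.61
  [10.25→16.25]: (1.32+0.15)/2 × 6 = 4.41
  Sum = 176.6225 mcg/mL·h
k_e = ln2 / t½ = 0.693147 / 1.89 = 0.3667 h^-1
Extrapolated tail: C_last / k_e = 0.15 / 0.3667 = 0.409
AUC_0→∞ = 176.6225 + 0.409 = 177.0315 mcg/mL·h

AUC = 177 mcg/mL·h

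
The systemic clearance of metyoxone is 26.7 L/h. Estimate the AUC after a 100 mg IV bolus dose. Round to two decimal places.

AUC_0→∞ = Dose_iv / CL
        = 100 / 26.7 = 3.74532 mg/L·h

AUC = 3.75 mg/L·h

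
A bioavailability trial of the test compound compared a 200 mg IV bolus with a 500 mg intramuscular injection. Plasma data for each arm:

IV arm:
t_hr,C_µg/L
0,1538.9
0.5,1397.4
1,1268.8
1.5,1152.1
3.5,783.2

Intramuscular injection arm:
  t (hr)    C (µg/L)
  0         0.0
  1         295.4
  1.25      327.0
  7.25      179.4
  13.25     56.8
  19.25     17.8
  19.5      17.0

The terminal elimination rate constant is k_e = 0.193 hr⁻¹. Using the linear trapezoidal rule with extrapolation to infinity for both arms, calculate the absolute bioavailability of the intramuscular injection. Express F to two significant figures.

F = 0.14

Trapezoidal AUC_0→3.5 (IV):
  [0→0.5]: (1538.9+1397.4)/2 × 0.5 = 734.075
  [0.5→1]: (1397.4+1268.8)/2 × 0.5 = 666.55
  [1→1.5]: (1268.8+1152.1)/2 × 0.5 = 605.225
  [1.5→3.5]: (1152.1+783.2)/2 × 2 = 1935.3
  Sum = 3941.15 µg/L·hr
IV tail: 783.2/0.193 = 4058.031; AUC_iv,0→∞ = 3941.15 + 4058.031 = 7999.181 µg/L·hr
Trapezoidal AUC_0→19.5 (intramuscular injection):
  [0→1]: (0.0+295.4)/2 × 1 = 147.7
  [1→1.25]: (295.4+327.0)/2 × 0.25 = 77.8
  [1.25→7.25]: (327.0+179.4)/2 × 6 = 1519.2
  [7.25→13.25]: (179.4+56.8)/2 × 6 = 708.6
  [13.25→19.25]: (56.8+17.8)/2 × 6 = 223.8
  [19.25→19.5]: (17.8+17.0)/2 × 0.25 = 4.35
  Sum = 2681.45 µg/L·hr
intramuscular injection tail: 17.0/0.193 = 88.083; AUC_ev,0→∞ = 2681.45 + 88.083 = 2769.533 µg/L·hr
F = (AUC_ev/D_ev)/(AUC_iv/D_iv) = (2769.533/500)/(7999.181/200) = 5.539066/39.995905 = 0.1385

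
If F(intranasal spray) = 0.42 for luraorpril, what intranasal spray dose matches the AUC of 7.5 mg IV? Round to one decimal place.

D_intranasal = 17.9 mg

For equal systemic exposure: F × D_ev = D_iv
D_ev = D_iv / F = 7.5 / 0.42 = 17.8571 mg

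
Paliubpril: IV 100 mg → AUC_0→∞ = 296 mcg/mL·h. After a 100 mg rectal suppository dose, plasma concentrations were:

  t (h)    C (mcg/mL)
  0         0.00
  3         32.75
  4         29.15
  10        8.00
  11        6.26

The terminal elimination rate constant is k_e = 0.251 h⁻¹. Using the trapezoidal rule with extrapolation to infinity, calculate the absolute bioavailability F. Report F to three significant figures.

F = 0.755

Trapezoidal AUC_0→11 (rectal suppository):
  [0→3]: (0.00+32.75)/2 × 3 = 49.125
  [3→4]: (32.75+29.15)/2 × 1 = 30.95
  [4→10]: (29.15+8.00)/2 × 6 = 111.45
  [10→11]: (8.00+6.26)/2 × 1 = 7.13
  Sum = 198.655 mcg/mL·h
Tail: C_last/k_e = 6.26/0.251 = 24.940
AUC_0→∞ (rectal suppository) = 198.655 + 24.940 = 223.595 mcg/mL·h
F = (AUC_ev/D_ev)/(AUC_iv/D_iv) = (223.595/100)/(296/100) = 2.23595/2.96 = 0.7554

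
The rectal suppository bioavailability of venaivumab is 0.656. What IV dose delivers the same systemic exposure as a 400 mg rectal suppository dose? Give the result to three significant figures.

D_iv = 262 mg

Systemic exposure from an extravascular dose = F × D_ev, so the equivalent IV dose is F × D_ev.
D_iv = F × D_ev = 0.656 × 400 = 262.4 mg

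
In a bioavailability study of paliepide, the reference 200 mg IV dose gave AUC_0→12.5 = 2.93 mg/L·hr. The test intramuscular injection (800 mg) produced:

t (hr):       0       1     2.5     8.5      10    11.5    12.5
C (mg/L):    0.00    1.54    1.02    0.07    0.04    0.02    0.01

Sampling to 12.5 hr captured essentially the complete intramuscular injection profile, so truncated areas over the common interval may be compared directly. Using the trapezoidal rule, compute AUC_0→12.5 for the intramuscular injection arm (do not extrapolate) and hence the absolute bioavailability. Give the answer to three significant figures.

Trapezoidal AUC_0→12.5 (intramuscular injection):
  [0→1]: (0.00+1.54)/2 × 1 = 0.77
  [1→2.5]: (1.54+1.02)/2 × 1.5 = 1.92
  [2.5→8.5]: (1.02+0.07)/2 × 6 = 3.27
  [8.5→10]: (0.07+0.04)/2 × 1.5 = 0.0825
  [10→11.5]: (0.04+0.02)/2 × 1.5 = 0.045
  [11.5→12.5]: (0.02+0.01)/2 × 1 = 0.015
  Sum = 6.1025 mg/L·hr
F = (AUC_ev/D_ev)/(AUC_iv/D_iv) = (6.1025/800)/(2.93/200) = 0.007628125/0.01465 = 0.5207

F = 0.521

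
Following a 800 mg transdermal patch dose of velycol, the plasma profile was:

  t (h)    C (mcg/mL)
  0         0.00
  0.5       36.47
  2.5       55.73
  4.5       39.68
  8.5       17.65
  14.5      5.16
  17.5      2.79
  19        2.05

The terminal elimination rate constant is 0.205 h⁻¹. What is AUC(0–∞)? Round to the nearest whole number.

Trapezoidal AUC_0→19:
  [0→0.5]: (0.00+36.47)/2 × 0.5 = 9.1175
  [0.5→2.5]: (36.47+55.73)/2 × 2 = 92.2
  [2.5→4.5]: (55.73+39.68)/2 × 2 = 95.41
  [4.5→8.5]: (39.68+17.65)/2 × 4 = 114.66
  [8.5→14.5]: (17.65+5.16)/2 × 6 = 68.43
  [14.5→17.5]: (5.16+2.79)/2 × 3 = 11.925
  [17.5→19]: (2.79+2.05)/2 × 1.5 = 3.63
  Sum = 395.3725 mcg/mL·h
Extrapolated tail: C_last / k_e = 2.05 / 0.205 = 10.000
AUC_0→∞ = 395.3725 + 10.000 = 405.3725 mcg/mL·h

AUC = 405 mcg/mL·h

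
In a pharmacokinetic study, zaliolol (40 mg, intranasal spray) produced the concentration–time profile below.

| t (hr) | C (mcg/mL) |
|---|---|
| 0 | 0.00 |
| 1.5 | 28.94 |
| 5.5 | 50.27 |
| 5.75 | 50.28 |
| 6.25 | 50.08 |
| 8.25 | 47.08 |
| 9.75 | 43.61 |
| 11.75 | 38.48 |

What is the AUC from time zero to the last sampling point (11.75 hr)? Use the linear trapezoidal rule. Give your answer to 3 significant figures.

AUC = 465 mcg/mL·hr

Trapezoidal AUC_0→11.75:
  [0→1.5]: (0.00+28.94)/2 × 1.5 = 21.705
  [1.5→5.5]: (28.94+50.27)/2 × 4 = 158.42
  [5.5→5.75]: (50.27+50.28)/2 × 0.25 = 12.56875
  [5.75→6.25]: (50.28+50.08)/2 × 0.5 = 25.09
  [6.25→8.25]: (50.08+47.08)/2 × 2 = 97.16
  [8.25→9.75]: (47.08+43.61)/2 × 1.5 = 68.0175
  [9.75→11.75]: (43.61+38.48)/2 × 2 = 82.09
  Sum = 465.05125 mcg/mL·hr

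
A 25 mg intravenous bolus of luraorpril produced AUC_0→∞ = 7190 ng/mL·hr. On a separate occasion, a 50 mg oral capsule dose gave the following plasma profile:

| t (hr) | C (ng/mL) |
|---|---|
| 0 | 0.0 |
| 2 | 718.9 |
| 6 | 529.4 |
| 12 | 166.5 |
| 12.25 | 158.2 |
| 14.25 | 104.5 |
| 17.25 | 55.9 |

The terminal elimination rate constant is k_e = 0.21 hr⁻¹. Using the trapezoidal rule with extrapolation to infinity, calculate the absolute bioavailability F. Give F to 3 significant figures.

F = 0.425

Trapezoidal AUC_0→17.25 (oral capsule):
  [0→2]: (0.0+718.9)/2 × 2 = 718.9
  [2→6]: (718.9+529.4)/2 × 4 = 2496.6
  [6→12]: (529.4+166.5)/2 × 6 = 2087.7
  [12→12.25]: (166.5+158.2)/2 × 0.25 = 40.5875
  [12.25→14.25]: (158.2+104.5)/2 × 2 = 262.7
  [14.25→17.25]: (104.5+55.9)/2 × 3 = 240.6
  Sum = 5847.0875 ng/mL·hr
Tail: C_last/k_e = 55.9/0.21 = 266.190
AUC_0→∞ (oral capsule) = 5847.0875 + 266.190 = 6113.2775 ng/mL·hr
F = (AUC_ev/D_ev)/(AUC_iv/D_iv) = (6113.2775/50)/(7190/25) = 122.26555/287.6 = 0.4251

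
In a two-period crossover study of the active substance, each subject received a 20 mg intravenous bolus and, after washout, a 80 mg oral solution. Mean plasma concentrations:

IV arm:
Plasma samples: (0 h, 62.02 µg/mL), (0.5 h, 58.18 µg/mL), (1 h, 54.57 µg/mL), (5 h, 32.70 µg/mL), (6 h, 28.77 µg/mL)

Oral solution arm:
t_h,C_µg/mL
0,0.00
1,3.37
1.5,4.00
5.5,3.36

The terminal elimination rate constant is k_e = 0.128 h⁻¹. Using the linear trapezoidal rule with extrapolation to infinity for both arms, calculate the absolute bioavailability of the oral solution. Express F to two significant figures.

Trapezoidal AUC_0→6 (IV):
  [0→0.5]: (62.02+58.18)/2 × 0.5 = 30.05
  [0.5→1]: (58.18+54.57)/2 × 0.5 = 28.1875
  [1→5]: (54.57+32.70)/2 × 4 = 174.54
  [5→6]: (32.70+28.77)/2 × 1 = 30.735
  Sum = 263.5125 µg/mL·h
IV tail: 28.77/0.128 = 224.766; AUC_iv,0→∞ = 263.5125 + 224.766 = 488.2785 µg/mL·h
Trapezoidal AUC_0→5.5 (oral solution):
  [0→1]: (0.00+3.37)/2 × 1 = 1.685
  [1→1.5]: (3.37+4.00)/2 × 0.5 = 1.8425
  [1.5→5.5]: (4.00+3.36)/2 × 4 = 14.72
  Sum = 18.2475 µg/mL·h
oral solution tail: 3.36/0.128 = 26.250; AUC_ev,0→∞ = 18.2475 + 26.250 = 44.4975 µg/mL·h
F = (AUC_ev/D_ev)/(AUC_iv/D_iv) = (44.4975/80)/(488.2785/20) = 0.55621875/24.413925 = 0.0228

F = 0.023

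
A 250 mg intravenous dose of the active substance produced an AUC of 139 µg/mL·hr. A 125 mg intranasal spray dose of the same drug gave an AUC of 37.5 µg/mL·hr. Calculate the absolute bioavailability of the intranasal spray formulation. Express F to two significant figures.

F = 0.54

F = (AUC_ev / D_ev) / (AUC_iv / D_iv)
  = (37.5/125) / (139/250)
  = 0.3 / 0.556 = 0.5396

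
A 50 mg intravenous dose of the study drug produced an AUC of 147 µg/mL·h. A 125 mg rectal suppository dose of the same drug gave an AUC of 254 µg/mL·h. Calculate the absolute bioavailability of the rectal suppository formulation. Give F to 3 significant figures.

F = (AUC_ev / D_ev) / (AUC_iv / D_iv)
  = (254/125) / (147/50)
  = 2.032 / 2.94 = 0.6912

F = 0.691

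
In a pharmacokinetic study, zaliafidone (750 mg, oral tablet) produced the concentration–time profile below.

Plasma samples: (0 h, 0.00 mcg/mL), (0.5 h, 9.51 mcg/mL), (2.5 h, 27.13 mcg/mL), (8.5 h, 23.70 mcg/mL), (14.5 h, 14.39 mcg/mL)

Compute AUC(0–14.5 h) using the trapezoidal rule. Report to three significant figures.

AUC = 306 mcg/mL·h

Trapezoidal AUC_0→14.5:
  [0→0.5]: (0.00+9.51)/2 × 0.5 = 2.3775
  [0.5→2.5]: (9.51+27.13)/2 × 2 = 36.64
  [2.5→8.5]: (27.13+23.70)/2 × 6 = 152.49
  [8.5→14.5]: (23.70+14.39)/2 × 6 = 114.27
  Sum = 305.7775 mcg/mL·h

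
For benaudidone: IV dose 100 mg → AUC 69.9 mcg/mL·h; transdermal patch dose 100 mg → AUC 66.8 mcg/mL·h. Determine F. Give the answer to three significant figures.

F = (AUC_ev / D_ev) / (AUC_iv / D_iv)
  = (66.8/100) / (69.9/100)
  = 0.668 / 0.699 = 0.9557

F = 0.956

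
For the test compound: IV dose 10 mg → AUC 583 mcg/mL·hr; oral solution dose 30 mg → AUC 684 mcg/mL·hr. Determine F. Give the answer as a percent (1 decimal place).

F = 39.1%

F = (AUC_ev / D_ev) / (AUC_iv / D_iv)
  = (684/30) / (583/10)
  = 22.8 / 58.3 = 0.3911
  = 39.11%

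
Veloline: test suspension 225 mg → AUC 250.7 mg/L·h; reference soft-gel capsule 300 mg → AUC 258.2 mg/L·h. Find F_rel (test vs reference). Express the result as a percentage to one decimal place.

F_rel = 129.5%

F_rel = (AUC_test/D_test) / (AUC_ref/D_ref)
      = (250.7/225) / (258.2/300)
      = 1.11422 / 0.860667 = 1.2946 = 129.46%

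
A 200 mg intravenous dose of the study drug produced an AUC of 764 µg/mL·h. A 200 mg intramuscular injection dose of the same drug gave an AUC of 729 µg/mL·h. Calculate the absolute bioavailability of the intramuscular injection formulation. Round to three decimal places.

F = 0.954

F = (AUC_ev / D_ev) / (AUC_iv / D_iv)
  = (729/200) / (764/200)
  = 3.645 / 3.82 = 0.9542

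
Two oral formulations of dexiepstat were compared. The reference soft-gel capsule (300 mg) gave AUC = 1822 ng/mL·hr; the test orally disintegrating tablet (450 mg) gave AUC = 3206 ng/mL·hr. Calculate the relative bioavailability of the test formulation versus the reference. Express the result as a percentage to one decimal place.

F_rel = (AUC_test/D_test) / (AUC_ref/D_ref)
      = (3206/450) / (1822/300)
      = 7.12444 / 6.07333 = 1.1731 = 117.31%

F_rel = 117.3%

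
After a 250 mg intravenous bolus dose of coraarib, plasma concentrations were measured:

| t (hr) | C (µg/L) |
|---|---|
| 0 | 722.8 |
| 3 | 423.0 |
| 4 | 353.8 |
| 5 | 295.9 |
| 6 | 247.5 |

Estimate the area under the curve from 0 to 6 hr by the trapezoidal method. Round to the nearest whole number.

AUC = 2704 µg/L·hr

Trapezoidal AUC_0→6:
  [0→3]: (722.8+423.0)/2 × 3 = 1718.7
  [3→4]: (423.0+353.8)/2 × 1 = 388.4
  [4→5]: (353.8+295.9)/2 × 1 = 324.85
  [5→6]: (295.9+247.5)/2 × 1 = 271.7
  Sum = 2703.65 µg/L·hr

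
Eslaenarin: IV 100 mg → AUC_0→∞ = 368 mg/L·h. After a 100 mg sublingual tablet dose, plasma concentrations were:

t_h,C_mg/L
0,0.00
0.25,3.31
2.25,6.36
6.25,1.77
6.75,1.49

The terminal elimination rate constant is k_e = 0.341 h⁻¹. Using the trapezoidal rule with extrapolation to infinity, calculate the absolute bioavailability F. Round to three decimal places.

Trapezoidal AUC_0→6.75 (sublingual tablet):
  [0→0.25]: (0.00+3.31)/2 × 0.25 = 0.41375
  [0.25→2.25]: (3.31+6.36)/2 × 2 = 9.67
  [2.25→6.25]: (6.36+1.77)/2 × 4 = 16.26
  [6.25→6.75]: (1.77+1.49)/2 × 0.5 = 0.815
  Sum = 27.15875 mg/L·h
Tail: C_last/k_e = 1.49/0.341 = 4.370
AUC_0→∞ (sublingual tablet) = 27.15875 + 4.370 = 31.52875 mg/L·h
F = (AUC_ev/D_ev)/(AUC_iv/D_iv) = (31.52875/100)/(368/100) = 0.3152875/3.68 = 0.0857

F = 0.086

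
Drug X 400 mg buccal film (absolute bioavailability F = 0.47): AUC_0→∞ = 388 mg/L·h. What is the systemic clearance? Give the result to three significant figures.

CL = 0.485 L/h

CL = F × Dose / AUC_0→∞
   = 0.47 × 400 / 388 = 0.484536 L/h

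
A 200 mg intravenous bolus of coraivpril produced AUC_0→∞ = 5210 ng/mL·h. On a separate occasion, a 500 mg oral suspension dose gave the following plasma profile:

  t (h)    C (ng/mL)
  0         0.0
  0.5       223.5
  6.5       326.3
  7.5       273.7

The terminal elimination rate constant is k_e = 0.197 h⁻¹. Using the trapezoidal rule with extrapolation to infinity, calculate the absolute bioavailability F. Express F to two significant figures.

Trapezoidal AUC_0→7.5 (oral suspension):
  [0→0.5]: (0.0+223.5)/2 × 0.5 = 55.875
  [0.5→6.5]: (223.5+326.3)/2 × 6 = 1649.4
  [6.5→7.5]: (326.3+273.7)/2 × 1 = 300.0
  Sum = 2005.275 ng/mL·h
Tail: C_last/k_e = 273.7/0.197 = 1389.340
AUC_0→∞ (oral suspension) = 2005.275 + 1389.340 = 3394.615 ng/mL·h
F = (AUC_ev/D_ev)/(AUC_iv/D_iv) = (3394.615/500)/(5210/200) = 6.78923/26.05 = 0.2606

F = 0.26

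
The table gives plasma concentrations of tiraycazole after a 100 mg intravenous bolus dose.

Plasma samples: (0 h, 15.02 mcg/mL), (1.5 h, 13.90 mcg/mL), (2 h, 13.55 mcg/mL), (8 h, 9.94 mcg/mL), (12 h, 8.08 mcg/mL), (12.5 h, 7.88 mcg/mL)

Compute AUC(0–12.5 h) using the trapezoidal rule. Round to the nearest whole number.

AUC = 139 mcg/mL·h

Trapezoidal AUC_0→12.5:
  [0→1.5]: (15.02+13.90)/2 × 1.5 = 21.69
  [1.5→2]: (13.90+13.55)/2 × 0.5 = 6.8625
  [2→8]: (13.55+9.94)/2 × 6 = 70.47
  [8→12]: (9.94+8.08)/2 × 4 = 36.04
  [12→12.5]: (8.08+7.88)/2 × 0.5 = 3.99
  Sum = 139.0525 mcg/mL·h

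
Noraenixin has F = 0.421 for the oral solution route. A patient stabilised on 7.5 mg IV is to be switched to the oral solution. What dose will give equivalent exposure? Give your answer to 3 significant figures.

For equal systemic exposure: F × D_ev = D_iv
D_ev = D_iv / F = 7.5 / 0.421 = 17.8147 mg

D_oral = 17.8 mg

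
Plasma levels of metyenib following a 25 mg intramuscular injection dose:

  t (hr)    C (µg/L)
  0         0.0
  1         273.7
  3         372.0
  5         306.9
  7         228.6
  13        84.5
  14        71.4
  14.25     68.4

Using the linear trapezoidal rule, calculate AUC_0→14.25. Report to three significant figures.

Trapezoidal AUC_0→14.25:
  [0→1]: (0.0+273.7)/2 × 1 = 136.85
  [1→3]: (273.7+372.0)/2 × 2 = 645.7
  [3→5]: (372.0+306.9)/2 × 2 = 678.9
  [5→7]: (306.9+228.6)/2 × 2 = 535.5
  [7→13]: (228.6+84.5)/2 × 6 = 939.3
  [13→14]: (84.5+71.4)/2 × 1 = 77.95
  [14→14.25]: (71.4+68.4)/2 × 0.25 = 17.475
  Sum = 3031.675 µg/L·hr

AUC = 3030 µg/L·hr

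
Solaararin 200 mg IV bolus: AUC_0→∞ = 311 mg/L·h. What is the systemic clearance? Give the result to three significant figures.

CL = 0.643 L/h

CL = Dose_iv / AUC_0→∞
   = 200 / 311 = 0.643087 L/h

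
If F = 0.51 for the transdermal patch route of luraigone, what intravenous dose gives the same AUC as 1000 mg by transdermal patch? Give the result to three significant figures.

Systemic exposure from an extravascular dose = F × D_ev, so the equivalent IV dose is F × D_ev.
D_iv = F × D_ev = 0.51 × 1000 = 510 mg

D_iv = 510 mg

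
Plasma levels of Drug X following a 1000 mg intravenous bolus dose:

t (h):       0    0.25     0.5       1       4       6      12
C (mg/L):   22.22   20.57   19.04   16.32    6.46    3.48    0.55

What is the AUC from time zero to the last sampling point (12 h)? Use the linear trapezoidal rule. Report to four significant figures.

Trapezoidal AUC_0→12:
  [0→0.25]: (22.22+20.57)/2 × 0.25 = 5.34875
  [0.25→0.5]: (20.57+19.04)/2 × 0.25 = 4.95125
  [0.5→1]: (19.04+16.32)/2 × 0.5 = 8.84
  [1→4]: (16.32+6.46)/2 × 3 = 34.17
  [4→6]: (6.46+3.48)/2 × 2 = 9.94
  [6→12]: (3.48+0.55)/2 × 6 = 12.09
  Sum = 75.34 mg/L·h

AUC = 75.34 mg/L·h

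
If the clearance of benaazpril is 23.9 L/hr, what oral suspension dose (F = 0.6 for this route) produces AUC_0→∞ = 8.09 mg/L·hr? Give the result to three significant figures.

Dose = 322 mg

Dose = CL × AUC_0→∞ / F
     = 23.9 × 8.09 / 0.6 = 322.252 mg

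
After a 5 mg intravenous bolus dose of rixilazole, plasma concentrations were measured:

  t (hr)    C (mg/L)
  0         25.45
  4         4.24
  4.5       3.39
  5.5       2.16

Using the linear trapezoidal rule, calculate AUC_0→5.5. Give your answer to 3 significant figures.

Trapezoidal AUC_0→5.5:
  [0→4]: (25.45+4.24)/2 × 4 = 59.38
  [4→4.5]: (4.24+3.39)/2 × 0.5 = 1.9075
  [4.5→5.5]: (3.39+2.16)/2 × 1 = 2.775
  Sum = 64.0625 mg/L·hr

AUC = 64.1 mg/L·hr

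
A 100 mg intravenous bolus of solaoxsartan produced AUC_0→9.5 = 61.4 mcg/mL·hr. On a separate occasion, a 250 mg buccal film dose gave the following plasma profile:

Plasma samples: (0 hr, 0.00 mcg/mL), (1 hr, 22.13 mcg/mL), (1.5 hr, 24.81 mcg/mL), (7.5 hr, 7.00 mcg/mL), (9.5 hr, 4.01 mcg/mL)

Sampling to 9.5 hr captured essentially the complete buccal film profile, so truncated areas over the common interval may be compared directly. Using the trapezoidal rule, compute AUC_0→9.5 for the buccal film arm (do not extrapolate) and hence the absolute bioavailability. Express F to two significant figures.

Trapezoidal AUC_0→9.5 (buccal film):
  [0→1]: (0.00+22.13)/2 × 1 = 11.065
  [1→1.5]: (22.13+24.81)/2 × 0.5 = 11.735
  [1.5→7.5]: (24.81+7.00)/2 × 6 = 95.43
  [7.5→9.5]: (7.00+4.01)/2 × 2 = 11.01
  Sum = 129.24 mcg/mL·hr
F = (AUC_ev/D_ev)/(AUC_iv/D_iv) = (129.24/250)/(61.4/100) = 0.51696/0.614 = 0.8420

F = 0.84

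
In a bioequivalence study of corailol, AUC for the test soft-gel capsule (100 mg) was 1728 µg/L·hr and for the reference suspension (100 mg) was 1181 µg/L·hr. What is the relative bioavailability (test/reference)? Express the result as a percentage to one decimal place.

F_rel = (AUC_test/D_test) / (AUC_ref/D_ref)
      = (1728/100) / (1181/100)
      = 17.28 / 11.81 = 1.4632 = 146.32%

F_rel = 146.3%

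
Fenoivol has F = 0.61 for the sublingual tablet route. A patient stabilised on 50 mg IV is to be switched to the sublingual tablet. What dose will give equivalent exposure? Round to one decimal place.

For equal systemic exposure: F × D_ev = D_iv
D_ev = D_iv / F = 50 / 0.61 = 81.9672 mg

D_sublingual = 82.0 mg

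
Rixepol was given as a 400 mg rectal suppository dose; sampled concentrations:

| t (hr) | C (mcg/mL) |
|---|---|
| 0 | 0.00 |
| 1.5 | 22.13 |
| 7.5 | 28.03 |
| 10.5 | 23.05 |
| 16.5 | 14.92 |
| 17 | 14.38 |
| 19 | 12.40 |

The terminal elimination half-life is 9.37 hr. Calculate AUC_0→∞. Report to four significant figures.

AUC = 559.3 mcg/mL·hr

Trapezoidal AUC_0→19:
  [0→1.5]: (0.00+22.13)/2 × 1.5 = 16.5975
  [1.5→7.5]: (22.13+28.03)/2 × 6 = 150.48
  [7.5→10.5]: (28.03+23.05)/2 × 3 = 76.62
  [10.5→16.5]: (23.05+14.92)/2 × 6 = 113.91
  [16.5→17]: (14.92+14.38)/2 × 0.5 = 7.325
  [17→19]: (14.38+12.40)/2 × 2 = 26.78
  Sum = 391.7125 mcg/mL·hr
k_e = ln2 / t½ = 0.693147 / 9.37 = 0.0740 hr^-1
Extrapolated tail: C_last / k_e = 12.40 / 0.074 = 167.568
AUC_0→∞ = 391.7125 + 167.568 = 559.2805 mcg/mL·hr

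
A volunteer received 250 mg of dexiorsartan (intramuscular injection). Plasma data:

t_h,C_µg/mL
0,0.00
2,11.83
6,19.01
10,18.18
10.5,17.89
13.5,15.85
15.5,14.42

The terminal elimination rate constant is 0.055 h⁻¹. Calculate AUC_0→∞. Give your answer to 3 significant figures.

Trapezoidal AUC_0→15.5:
  [0→2]: (0.00+11.83)/2 × 2 = 11.83
  [2→6]: (11.83+19.01)/2 × 4 = 61.68
  [6→10]: (19.01+18.18)/2 × 4 = 74.38
  [10→10.5]: (18.18+17.89)/2 × 0.5 = 9.0175
  [10.5→13.5]: (17.89+15.85)/2 × 3 = 50.61
  [13.5→15.5]: (15.85+14.42)/2 × 2 = 30.27
  Sum = 237.7875 µg/mL·h
Extrapolated tail: C_last / k_e = 14.42 / 0.055 = 262.182
AUC_0→∞ = 237.7875 + 262.182 = 499.9695 µg/mL·h

AUC = 500 µg/mL·h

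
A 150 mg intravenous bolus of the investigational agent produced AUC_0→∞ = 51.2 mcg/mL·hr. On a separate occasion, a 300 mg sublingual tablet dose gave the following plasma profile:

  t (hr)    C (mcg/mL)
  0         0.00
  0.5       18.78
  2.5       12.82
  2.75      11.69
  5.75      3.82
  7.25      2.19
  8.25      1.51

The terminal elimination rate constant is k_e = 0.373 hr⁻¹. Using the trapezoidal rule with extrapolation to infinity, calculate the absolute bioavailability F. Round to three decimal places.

Trapezoidal AUC_0→8.25 (sublingual tablet):
  [0→0.5]: (0.00+18.78)/2 × 0.5 = 4.695
  [0.5→2.5]: (18.78+12.82)/2 × 2 = 31.6
  [2.5→2.75]: (12.82+11.69)/2 × 0.25 = 3.06375
  [2.75→5.75]: (11.69+3.82)/2 × 3 = 23.265
  [5.75→7.25]: (3.82+2.19)/2 × 1.5 = 4.5075
  [7.25→8.25]: (2.19+1.51)/2 × 1 = 1.85
  Sum = 68.98125 mcg/mL·hr
Tail: C_last/k_e = 1.51/0.373 = 4.048
AUC_0→∞ (sublingual tablet) = 68.98125 + 4.048 = 73.02925 mcg/mL·hr
F = (AUC_ev/D_ev)/(AUC_iv/D_iv) = (73.02925/300)/(51.2/150) = 0.243431/0.341333 = 0.7132

F = 0.713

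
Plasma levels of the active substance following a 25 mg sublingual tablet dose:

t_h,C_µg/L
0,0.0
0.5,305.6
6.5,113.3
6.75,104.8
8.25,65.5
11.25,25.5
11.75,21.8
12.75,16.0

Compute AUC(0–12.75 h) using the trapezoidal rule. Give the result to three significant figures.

Trapezoidal AUC_0→12.75:
  [0→0.5]: (0.0+305.6)/2 × 0.5 = 76.4
  [0.5→6.5]: (305.6+113.3)/2 × 6 = 1256.7
  [6.5→6.75]: (113.3+104.8)/2 × 0.25 = 27.2625
  [6.75→8.25]: (104.8+65.5)/2 × 1.5 = 127.725
  [8.25→11.25]: (65.5+25.5)/2 × 3 = 136.5
  [11.25→11.75]: (25.5+21.8)/2 × 0.5 = 11.825
  [11.75→12.75]: (21.8+16.0)/2 × 1 = 18.9
  Sum = 1655.3125 µg/L·h

AUC = 1660 µg/L·h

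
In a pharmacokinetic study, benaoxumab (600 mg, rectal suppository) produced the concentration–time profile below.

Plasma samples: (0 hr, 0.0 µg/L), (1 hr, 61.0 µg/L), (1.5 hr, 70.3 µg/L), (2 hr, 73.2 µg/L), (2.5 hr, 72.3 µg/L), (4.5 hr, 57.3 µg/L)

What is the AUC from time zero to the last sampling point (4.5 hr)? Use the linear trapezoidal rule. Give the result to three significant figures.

Trapezoidal AUC_0→4.5:
  [0→1]: (0.0+61.0)/2 × 1 = 30.5
  [1→1.5]: (61.0+70.3)/2 × 0.5 = 32.825
  [1.5→2]: (70.3+73.2)/2 × 0.5 = 35.875
  [2→2.5]: (73.2+72.3)/2 × 0.5 = 36.375
  [2.5→4.5]: (72.3+57.3)/2 × 2 = 129.6
  Sum = 265.175 µg/L·hr

AUC = 265 µg/L·hr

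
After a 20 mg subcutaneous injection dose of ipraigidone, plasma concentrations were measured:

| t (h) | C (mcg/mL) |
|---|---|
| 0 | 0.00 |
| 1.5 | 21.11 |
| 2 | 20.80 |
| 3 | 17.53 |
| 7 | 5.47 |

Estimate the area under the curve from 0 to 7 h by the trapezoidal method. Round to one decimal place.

Trapezoidal AUC_0→7:
  [0→1.5]: (0.00+21.11)/2 × 1.5 = 15.8325
  [1.5→2]: (21.11+20.80)/2 × 0.5 = 10.4775
  [2→3]: (20.80+17.53)/2 × 1 = 19.165
  [3→7]: (17.53+5.47)/2 × 4 = 46.0
  Sum = 91.475 mcg/mL·h

AUC = 91.5 mcg/mL·h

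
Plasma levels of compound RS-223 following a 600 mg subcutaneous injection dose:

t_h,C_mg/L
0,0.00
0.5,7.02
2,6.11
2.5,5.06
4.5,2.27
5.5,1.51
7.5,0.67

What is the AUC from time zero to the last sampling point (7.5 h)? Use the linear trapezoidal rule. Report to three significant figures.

Trapezoidal AUC_0→7.5:
  [0→0.5]: (0.00+7.02)/2 × 0.5 = 1.755
  [0.5→2]: (7.02+6.11)/2 × 1.5 = 9.8475
  [2→2.5]: (6.11+5.06)/2 × 0.5 = 2.7925
  [2.5→4.5]: (5.06+2.27)/2 × 2 = 7.33
  [4.5→5.5]: (2.27+1.51)/2 × 1 = 1.89
  [5.5→7.5]: (1.51+0.67)/2 × 2 = 2.18
  Sum = 25.795 mg/L·h

AUC = 25.8 mg/L·h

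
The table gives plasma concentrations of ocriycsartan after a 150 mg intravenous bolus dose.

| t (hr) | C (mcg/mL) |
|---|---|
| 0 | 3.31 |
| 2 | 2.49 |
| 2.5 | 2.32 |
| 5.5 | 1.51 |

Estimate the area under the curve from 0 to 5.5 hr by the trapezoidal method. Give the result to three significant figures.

Trapezoidal AUC_0→5.5:
  [0→2]: (3.31+2.49)/2 × 2 = 5.8
  [2→2.5]: (2.49+2.32)/2 × 0.5 = 1.2025
  [2.5→5.5]: (2.32+1.51)/2 × 3 = 5.745
  Sum = 12.7475 mcg/mL·hr

AUC = 12.7 mcg/mL·hr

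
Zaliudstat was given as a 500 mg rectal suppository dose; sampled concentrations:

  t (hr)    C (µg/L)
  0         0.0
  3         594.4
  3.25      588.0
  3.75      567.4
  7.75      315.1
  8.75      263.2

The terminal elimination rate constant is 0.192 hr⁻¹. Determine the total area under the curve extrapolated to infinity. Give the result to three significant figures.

AUC = 4750 µg/L·hr

Trapezoidal AUC_0→8.75:
  [0→3]: (0.0+594.4)/2 × 3 = 891.6
  [3→3.25]: (594.4+588.0)/2 × 0.25 = 147.8
  [3.25→3.75]: (588.0+567.4)/2 × 0.5 = 288.85
  [3.75→7.75]: (567.4+315.1)/2 × 4 = 1765.0
  [7.75→8.75]: (315.1+263.2)/2 × 1 = 289.15
  Sum = 3382.4 µg/L·hr
Extrapolated tail: C_last / k_e = 263.2 / 0.192 = 1370.833
AUC_0→∞ = 3382.4 + 1370.833 = 4753.233 µg/L·hr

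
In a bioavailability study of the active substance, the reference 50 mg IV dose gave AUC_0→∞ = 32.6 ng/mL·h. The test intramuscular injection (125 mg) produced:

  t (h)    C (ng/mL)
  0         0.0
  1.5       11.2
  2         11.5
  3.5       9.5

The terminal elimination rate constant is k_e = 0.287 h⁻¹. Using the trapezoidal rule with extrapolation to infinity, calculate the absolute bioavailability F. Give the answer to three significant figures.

Trapezoidal AUC_0→3.5 (intramuscular injection):
  [0→1.5]: (0.0+11.2)/2 × 1.5 = 8.4
  [1.5→2]: (11.2+11.5)/2 × 0.5 = 5.675
  [2→3.5]: (11.5+9.5)/2 × 1.5 = 15.75
  Sum = 29.825 ng/mL·h
Tail: C_last/k_e = 9.5/0.287 = 33.101
AUC_0→∞ (intramuscular injection) = 29.825 + 33.101 = 62.926 ng/mL·h
F = (AUC_ev/D_ev)/(AUC_iv/D_iv) = (62.926/125)/(32.6/50) = 0.503408/0.652 = 0.7721

F = 0.772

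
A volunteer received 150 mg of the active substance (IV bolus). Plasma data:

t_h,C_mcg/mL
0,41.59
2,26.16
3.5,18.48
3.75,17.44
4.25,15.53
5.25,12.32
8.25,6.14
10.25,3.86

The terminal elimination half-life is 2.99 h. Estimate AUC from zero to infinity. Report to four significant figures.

Trapezoidal AUC_0→10.25:
  [0→2]: (41.59+26.16)/2 × 2 = 67.75
  [2→3.5]: (26.16+18.48)/2 × 1.5 = 33.48
  [3.5→3.75]: (18.48+17.44)/2 × 0.25 = 4.49
  [3.75→4.25]: (17.44+15.53)/2 × 0.5 = 8.2425
  [4.25→5.25]: (15.53+12.32)/2 × 1 = 13.925
  [5.25→8.25]: (12.32+6.14)/2 × 3 = 27.69
  [8.25→10.25]: (6.14+3.86)/2 × 2 = 10.0
  Sum = 165.5775 mcg/mL·h
k_e = ln2 / t½ = 0.693147 / 2.99 = 0.2318 h^-1
Extrapolated tail: C_last / k_e = 3.86 / 0.2318 = 16.652
AUC_0→∞ = 165.5775 + 16.652 = 182.2295 mcg/mL·h

AUC = 182.2 mcg/mL·h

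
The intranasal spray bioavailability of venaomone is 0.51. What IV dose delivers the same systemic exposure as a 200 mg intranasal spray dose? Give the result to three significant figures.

D_iv = 102 mg

Systemic exposure from an extravascular dose = F × D_ev, so the equivalent IV dose is F × D_ev.
D_iv = F × D_ev = 0.51 × 200 = 102 mg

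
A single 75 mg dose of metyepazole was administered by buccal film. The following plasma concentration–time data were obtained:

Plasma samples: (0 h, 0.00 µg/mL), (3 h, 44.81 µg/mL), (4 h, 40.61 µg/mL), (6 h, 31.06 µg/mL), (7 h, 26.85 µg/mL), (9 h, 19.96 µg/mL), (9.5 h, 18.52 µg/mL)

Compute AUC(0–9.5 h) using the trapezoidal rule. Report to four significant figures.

AUC = 267.0 µg/mL·h

Trapezoidal AUC_0→9.5:
  [0→3]: (0.00+44.81)/2 × 3 = 67.215
  [3→4]: (44.81+40.61)/2 × 1 = 42.71
  [4→6]: (40.61+31.06)/2 × 2 = 71.67
  [6→7]: (31.06+26.85)/2 × 1 = 28.955
  [7→9]: (26.85+19.96)/2 × 2 = 46.81
  [9→9.5]: (19.96+18.52)/2 × 0.5 = 9.62
  Sum = 266.98 µg/mL·h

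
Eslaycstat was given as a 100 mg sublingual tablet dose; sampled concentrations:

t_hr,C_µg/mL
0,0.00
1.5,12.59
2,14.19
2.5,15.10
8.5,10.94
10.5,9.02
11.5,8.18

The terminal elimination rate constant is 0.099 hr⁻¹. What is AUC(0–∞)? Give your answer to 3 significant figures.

Trapezoidal AUC_0→11.5:
  [0→1.5]: (0.00+12.59)/2 × 1.5 = 9.4425
  [1.5→2]: (12.59+14.19)/2 × 0.5 = 6.695
  [2→2.5]: (14.19+15.10)/2 × 0.5 = 7.3225
  [2.5→8.5]: (15.10+10.94)/2 × 6 = 78.12
  [8.5→10.5]: (10.94+9.02)/2 × 2 = 19.96
  [10.5→11.5]: (9.02+8.18)/2 × 1 = 8.6
  Sum = 130.14 µg/mL·hr
Extrapolated tail: C_last / k_e = 8.18 / 0.099 = 82.626
AUC_0→∞ = 130.14 + 82.626 = 212.766 µg/mL·hr

AUC = 213 µg/mL·hr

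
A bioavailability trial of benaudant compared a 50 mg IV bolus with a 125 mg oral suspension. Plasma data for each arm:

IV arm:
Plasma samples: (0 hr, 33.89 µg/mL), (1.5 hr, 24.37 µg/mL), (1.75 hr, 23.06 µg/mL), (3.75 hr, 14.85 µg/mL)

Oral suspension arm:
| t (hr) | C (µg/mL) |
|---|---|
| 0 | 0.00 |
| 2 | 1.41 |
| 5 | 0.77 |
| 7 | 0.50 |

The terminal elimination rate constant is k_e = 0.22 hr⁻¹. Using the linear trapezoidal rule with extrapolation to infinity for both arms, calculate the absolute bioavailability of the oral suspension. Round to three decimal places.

Trapezoidal AUC_0→3.75 (IV):
  [0→1.5]: (33.89+24.37)/2 × 1.5 = 43.695
  [1.5→1.75]: (24.37+23.06)/2 × 0.25 = 5.92875
  [1.75→3.75]: (23.06+14.85)/2 × 2 = 37.91
  Sum = 87.53375 µg/mL·hr
IV tail: 14.85/0.22 = 67.500; AUC_iv,0→∞ = 87.53375 + 67.500 = 155.03375 µg/mL·hr
Trapezoidal AUC_0→7 (oral suspension):
  [0→2]: (0.00+1.41)/2 × 2 = 1.41
  [2→5]: (1.41+0.77)/2 × 3 = 3.27
  [5→7]: (0.77+0.50)/2 × 2 = 1.27
  Sum = 5.95 µg/mL·hr
oral suspension tail: 0.50/0.22 = 2.273; AUC_ev,0→∞ = 5.95 + 2.273 = 8.223 µg/mL·hr
F = (AUC_ev/D_ev)/(AUC_iv/D_iv) = (8.223/125)/(155.03375/50) = 0.065784/3.100675 = 0.0212

F = 0.021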